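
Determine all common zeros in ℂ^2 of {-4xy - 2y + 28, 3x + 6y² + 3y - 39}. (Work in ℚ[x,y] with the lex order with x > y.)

Compute a lex Gröbner basis by Buchberger's algorithm.
f_1 = -4xy - 2y + 28, LT = xy.
f_2 = 3x + 6y² + 3y - 39, LT = x.

S(f_1,f_2): lcm = xy. S = -2y³ - y² + 27/2y - 7.
  leading term y³: no divisor's leading term divides it; move -2y³ to the remainder.
  leading term y²: no divisor's leading term divides it; move -y² to the remainder.
  leading term y: no divisor's leading term divides it; move 27/2y to the remainder.
  leading term 1: no divisor's leading term divides it; move -7 to the remainder.
  remainder -2y³ - y² + 27/2y - 7 ≠ 0; add h_3 = -2y³ - y² + 27/2y - 7 to the basis.

The other S-polynomials (S(f_1,h_3), S(f_2,h_3)) all reduce to 0 modulo the current basis, so we have a Gröbner basis.
Inter-reduce: drop elements whose leading term is divisible by another's, tail-reduce, and make monic.
Reduced Gröbner basis: {x + 2y² + y - 13, y³ + ½y² - 27/4y + 7/2}.

The lex basis is triangular: the last element involves only y. Solving y³ + ½y² - 27/4y + 7/2 = 0 gives y ∈ {2, -5/4 + sqrt(53)/4, -sqrt(53)/4 - 5/4}; substituting each value into the earlier elements determines the remaining variables.
  y = 2: the earlier basis element becomes x - 3 = 0, giving x = 3 — point (3, 2).
  y = -5/4 + sqrt(53)/4: the earlier basis element becomes x - sqrt(53) - 9/2 = 0, giving x = 9/2 + sqrt(53) — point (9/2 + sqrt(53), -5/4 + sqrt(53)/4).
  y = -sqrt(53)/4 - 5/4: the earlier basis element becomes x - 9/2 + sqrt(53) = 0, giving x = 9/2 - sqrt(53) — point (9/2 - sqrt(53), -sqrt(53)/4 - 5/4).

{(3, 2), (9/2 + sqrt(53), -5/4 + sqrt(53)/4), (9/2 - sqrt(53), -sqrt(53)/4 - 5/4)}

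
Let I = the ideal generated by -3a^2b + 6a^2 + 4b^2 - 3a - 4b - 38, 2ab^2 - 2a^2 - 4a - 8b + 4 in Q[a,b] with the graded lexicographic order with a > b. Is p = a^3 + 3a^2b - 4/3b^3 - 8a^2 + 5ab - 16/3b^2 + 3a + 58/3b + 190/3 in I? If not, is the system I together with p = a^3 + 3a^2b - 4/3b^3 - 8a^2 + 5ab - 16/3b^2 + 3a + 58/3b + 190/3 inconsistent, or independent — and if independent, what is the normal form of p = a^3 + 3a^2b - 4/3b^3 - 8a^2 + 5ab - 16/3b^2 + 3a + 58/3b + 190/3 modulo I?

a^3 + 3a^2b - 4/3b^3 - 8a^2 + 5ab - 16/3b^2 + 3a + 58/3b + 190/3 lies in I (it reduces to 0).

First compute the reduced Gröbner basis of I by Buchberger's algorithm.
f_1 = -3a^2b + 6a^2 + 4b^2 - 3a - 4b - 38, LT = a^2b.
f_2 = 2ab^2 - 2a^2 - 4a - 8b + 4, LT = ab^2.

S(f_1,f_2): lcm = a^2b^2. S = a^3 - 2a^2b - 4/3b^3 + 2a^2 + 5ab + 4/3b^2 - 2a + 38/3b.
  leading term a^3: no divisor's leading term divides it; move a^3 to the remainder.
  leading term a^2b: subtract (2/3)·f_1 from -2a^2b - 4/3b^3 + 2a^2 + 5ab + 4/3b^2 - 2a + 38/3b → -4/3b^3 - 2a^2 + 5ab - 4/3b^2 + 46/3b + 76/3
  leading term b^3: no divisor's leading term divides it; move -4/3b^3 to the remainder.
  leading term a^2: no divisor's leading term divides it; move -2a^2 to the remainder.
  leading term ab: no divisor's leading term divides it; move 5ab to the remainder.
  leading term b^2: no divisor's leading term divides it; move -4/3b^2 to the remainder.
  leading term b: no divisor's leading term divides it; move 46/3b to the remainder.
  leading term 1: no divisor's leading term divides it; move 76/3 to the remainder.
  remainder a^3 - 4/3b^3 - 2a^2 + 5ab - 4/3b^2 + 46/3b + 76/3 ≠ 0; add h_3 = a^3 - 4/3b^3 - 2a^2 + 5ab - 4/3b^2 + 46/3b + 76/3 to the basis.

S(f_1,h_3): lcm = a^3b. S = 4/3b^4 - 2a^3 + 2a^2b - 19/3ab^2 + 4/3b^3 + a^2 + 4/3ab - 46/3b^2 + 38/3a - 76/3b.
  leading term b^4: no divisor's leading term divides it; move 4/3b^4 to the remainder.
  leading term a^3: subtract (-2)·h_3 from -2a^3 + 2a^2b - 19/3ab^2 + 4/3b^3 + a^2 + 4/3ab - 46/3b^2 + 38/3a - 76/3b → 2a^2b - 19/3ab^2 - 4/3b^3 - 3a^2 + 34/3ab - 18b^2 + 38/3a + 16/3b + 152/3
  leading term a^2b: subtract (-2/3)·f_1 from 2a^2b - 19/3ab^2 - 4/3b^3 - 3a^2 + 34/3ab - 18b^2 + 38/3a + 16/3b + 152/3 → -19/3ab^2 - 4/3b^3 + a^2 + 34/3ab - 46/3b^2 + 32/3a + 8/3b + 76/3
  leading term ab^2: subtract (-19/6)·f_2 from -19/3ab^2 - 4/3b^3 + a^2 + 34/3ab - 46/3b^2 + 32/3a + 8/3b + 76/3 → -4/3b^3 - 16/3a^2 + 34/3ab - 46/3b^2 - 2a - 68/3b + 38
  leading term b^3: no divisor's leading term divides it; move -4/3b^3 to the remainder.
  leading term a^2: no divisor's leading term divides it; move -16/3a^2 to the remainder.
  leading term ab: no divisor's leading term divides it; move 34/3ab to the remainder.
  leading term b^2: no divisor's leading term divides it; move -46/3b^2 to the remainder.
  leading term a: no divisor's leading term divides it; move -2a to the remainder.
  leading term b: no divisor's leading term divides it; move -68/3b to the remainder.
  leading term 1: no divisor's leading term divides it; move 38 to the remainder.
  remainder 4/3b^4 - 4/3b^3 - 16/3a^2 + 34/3ab - 46/3b^2 - 2a - 68/3b + 38 ≠ 0; add h_4 = 4/3b^4 - 4/3b^3 - 16/3a^2 + 34/3ab - 46/3b^2 - 2a - 68/3b + 38 to the basis.

The other S-polynomials (S(f_2,h_3), S(f_1,h_4), S(f_2,h_4), S(h_3,h_4)) all reduce to 0 modulo the current basis, so we have a Gröbner basis.
Inter-reduce: drop elements whose leading term is divisible by another's, tail-reduce, and make monic.
Reduced Gröbner basis: {b^4 - b^3 - 4a^2 + 17/2ab - 23/2b^2 - 3/2a - 17b + 57/2, a^3 - 4/3b^3 - 2a^2 + 5ab - 4/3b^2 + 46/3b + 76/3, a^2b - 2a^2 - 4/3b^2 + a + 4/3b + 38/3, ab^2 - a^2 - 2a - 4b + 2}.
Label its elements g_1 = b^4 - b^3 - 4a^2 + 17/2ab - 23/2b^2 - 3/2a - 17b + 57/2, g_2 = a^3 - 4/3b^3 - 2a^2 + 5ab - 4/3b^2 + 46/3b + 76/3, g_3 = a^2b - 2a^2 - 4/3b^2 + a + 4/3b + 38/3, g_4 = ab^2 - a^2 - 2a - 4b + 2.

Reduce p = a^3 + 3a^2b - 4/3b^3 - 8a^2 + 5ab - 16/3b^2 + 3a + 58/3b + 190/3 modulo G:
  leading term a^3: subtract (1)·g_2 from a^3 + 3a^2b - 4/3b^3 - 8a^2 + 5ab - 16/3b^2 + 3a + 58/3b + 190/3 → 3a^2b - 6a^2 - 4b^2 + 3a + 4b + 38
  leading term a^2b: subtract (3)·g_3 from 3a^2b - 6a^2 - 4b^2 + 3a + 4b + 38 → 0
  normal form = 0.
Since the normal form is 0, p ∈ I.

Ideal membership is decidable via reduction modulo a Gröbner basis.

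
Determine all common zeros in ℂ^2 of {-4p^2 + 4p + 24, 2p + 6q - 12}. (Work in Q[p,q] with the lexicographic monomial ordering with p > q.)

Compute a lex Gröbner basis by Buchberger's algorithm.
f_1 = -4p^2 + 4p + 24, LT = p^2.
f_2 = 2p + 6q - 12, LT = p.

S(f_1,f_2): lcm = p^2. S = -3pq + 5p - 6.
  leading term pq: subtract (-3/2q)·f_2 from -3pq + 5p - 6 → 5p + 9q^2 - 18q - 6
  leading term p: subtract (5/2)·f_2 from 5p + 9q^2 - 18q - 6 → 9q^2 - 33q + 24
  leading term q^2: no divisor's leading term divides it; move 9q^2 to the remainder.
  leading term q: no divisor's leading term divides it; move -33q to the remainder.
  leading term 1: no divisor's leading term divides it; move 24 to the remainder.
  remainder 9q^2 - 33q + 24 ≠ 0; add h_3 = 9q^2 - 33q + 24 to the basis.

The other S-polynomials (S(f_1,h_3), S(f_2,h_3)) all reduce to 0 modulo the current basis, so we have a Gröbner basis.
Inter-reduce: drop elements whose leading term is divisible by another's, tail-reduce, and make monic.
Reduced Gröbner basis: {p + 3q - 6, q^2 - 11/3q + 8/3}.

The lex basis is triangular: the last element involves only q. Solving q^2 - 11/3q + 8/3 = 0 gives q ∈ {1, 8/3}; substituting each value into the earlier elements determines the remaining variables.
  q = 1: the earlier basis element becomes p - 3 = 0, giving p = 3 — point (3, 1).
  q = 8/3: the earlier basis element becomes p + 2 = 0, giving p = -2 — point (-2, 8/3).

{(3, 1), (-2, 8/3)}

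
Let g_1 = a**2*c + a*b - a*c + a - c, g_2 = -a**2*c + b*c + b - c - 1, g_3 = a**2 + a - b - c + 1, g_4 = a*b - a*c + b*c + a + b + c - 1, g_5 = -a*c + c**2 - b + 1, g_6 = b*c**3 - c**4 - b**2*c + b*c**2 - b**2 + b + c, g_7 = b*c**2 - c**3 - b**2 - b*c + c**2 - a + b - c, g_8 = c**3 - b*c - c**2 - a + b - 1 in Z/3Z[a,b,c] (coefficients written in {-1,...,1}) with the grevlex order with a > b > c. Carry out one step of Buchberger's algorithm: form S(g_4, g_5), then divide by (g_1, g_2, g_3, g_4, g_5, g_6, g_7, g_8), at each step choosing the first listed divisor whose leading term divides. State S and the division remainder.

lcm(LM(g_4), LM(g_5)) = a*b*c.
S = (lcm/LT(g_4))·g_4 − (lcm/LT(g_5))·g_5 = -a*c**2 - b*c**2 - b**2 + a*c + b*c + c**2 + b - c.
Reduce S modulo (g_1, g_2, g_3, g_4, g_5, g_6, g_7, g_8) in that order:
  leading term a*c**2: subtract (c)·g_5 from -a*c**2 - b*c**2 - b**2 + a*c + b*c + c**2 + b - c → -b*c**2 - c**3 - b**2 + a*c - b*c + c**2 + b + c
  leading term b*c**2: subtract (-1)·g_7 from -b*c**2 - c**3 - b**2 + a*c - b*c + c**2 + b + c → c**3 + b**2 + a*c + b*c - c**2 - a - b
  leading term c**3: subtract (1)·g_8 from c**3 + b**2 + a*c + b*c - c**2 - a - b → b**2 + a*c - b*c + b + 1
  leading term b**2: no divisor's leading term divides it; move b**2 to the remainder.
  leading term a*c: subtract (-1)·g_5 from a*c - b*c + b + 1 → -b*c + c**2 - 1
  leading term b*c: no divisor's leading term divides it; move -b*c to the remainder.
  leading term c**2: no divisor's leading term divides it; move c**2 to the remainder.
  leading term 1: no divisor's leading term divides it; move -1 to the remainder.
The remainder b**2 - b*c + c**2 - 1 is nonzero, so it would be added as the next basis element.

S(g_4, g_5) = -a*c**2 - b*c**2 - b**2 + a*c + b*c + c**2 + b - c; remainder on division = b**2 - b*c + c**2 - 1.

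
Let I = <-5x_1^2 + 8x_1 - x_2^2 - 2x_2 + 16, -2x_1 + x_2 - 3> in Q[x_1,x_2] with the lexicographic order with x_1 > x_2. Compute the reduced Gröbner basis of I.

G = {x_1 - 1/2x_2 + 3/2, x_2^2 - 38/9x_2 + 29/9}

The reduced Gröbner basis is the canonical form of the ideal for this ordering.

f_1 = -5x_1^2 + 8x_1 - x_2^2 - 2x_2 + 16, LT = x_1^2.
f_2 = -2x_1 + x_2 - 3, LT = x_1.

S(f_1,f_2): lcm = x_1^2. S = 1/2x_1x_2 - 31/10x_1 + 1/5x_2^2 + 2/5x_2 - 16/5.
  reduce S modulo (f_1, f_2):
  remainder 9/20x_2^2 - 19/10x_2 + 29/20 ≠ 0; add g_3 = 9/20x_2^2 - 19/10x_2 + 29/20 to the basis.

The other S-polynomials (S(f_1,g_3), S(f_2,g_3)) all reduce to 0 modulo the current basis, so we have a Gröbner basis.
Inter-reduce: drop elements whose leading term is divisible by another's, tail-reduce, and make monic.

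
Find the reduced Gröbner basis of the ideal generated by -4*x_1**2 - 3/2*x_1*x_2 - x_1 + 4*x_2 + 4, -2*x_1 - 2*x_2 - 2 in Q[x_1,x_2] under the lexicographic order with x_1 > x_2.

G = {x_1 + x_2 + 1, x_2**2 + 3/5*x_2 - 2/5}

f_1 = -4*x_1**2 - 3/2*x_1*x_2 - x_1 + 4*x_2 + 4, LT = x_1**2.
f_2 = -2*x_1 - 2*x_2 - 2, LT = x_1.

S(f_1,f_2): lcm = x_1**2. S = -5/8*x_1*x_2 - 3/4*x_1 - x_2 - 1.
  leading term x_1*x_2: subtract (5/16*x_2)·f_2 from -5/8*x_1*x_2 - 3/4*x_1 - x_2 - 1 → -3/4*x_1 + 5/8*x_2**2 - 3/8*x_2 - 1
  leading term x_1: subtract (3/8)·f_2 from -3/4*x_1 + 5/8*x_2**2 - 3/8*x_2 - 1 → 5/8*x_2**2 + 3/8*x_2 - 1/4
  leading term x_2**2: no divisor's leading term divides it; move 5/8*x_2**2 to the remainder.
  leading term x_2: no divisor's leading term divides it; move 3/8*x_2 to the remainder.
  leading term 1: no divisor's leading term divides it; move -1/4 to the remainder.
  remainder 5/8*x_2**2 + 3/8*x_2 - 1/4 ≠ 0; add g_3 = 5/8*x_2**2 + 3/8*x_2 - 1/4 to the basis.

The other S-polynomials (S(f_1,g_3), S(f_2,g_3)) all reduce to 0 modulo the current basis, so we have a Gröbner basis.
Inter-reduce: drop elements whose leading term is divisible by another's, tail-reduce, and make monic.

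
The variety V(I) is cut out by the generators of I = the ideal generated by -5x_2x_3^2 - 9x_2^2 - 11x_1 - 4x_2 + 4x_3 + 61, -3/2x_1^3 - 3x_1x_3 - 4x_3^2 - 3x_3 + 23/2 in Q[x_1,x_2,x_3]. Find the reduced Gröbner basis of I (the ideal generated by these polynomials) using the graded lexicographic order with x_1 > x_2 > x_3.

f_1 = -5x_2x_3^2 - 9x_2^2 - 11x_1 - 4x_2 + 4x_3 + 61, LT = x_2x_3^2.
f_2 = -3/2x_1^3 - 3x_1x_3 - 4x_3^2 - 3x_3 + 23/2, LT = x_1^3.

The S-polynomials (S(f_1,f_2)) all reduce to 0 modulo the current basis, so we have a Gröbner basis.

G = {x_1^3 + 2x_1x_3 + 8/3x_3^2 + 2x_3 - 23/3, x_2x_3^2 + 9/5x_2^2 + 11/5x_1 + 4/5x_2 - 4/5x_3 - 61/5}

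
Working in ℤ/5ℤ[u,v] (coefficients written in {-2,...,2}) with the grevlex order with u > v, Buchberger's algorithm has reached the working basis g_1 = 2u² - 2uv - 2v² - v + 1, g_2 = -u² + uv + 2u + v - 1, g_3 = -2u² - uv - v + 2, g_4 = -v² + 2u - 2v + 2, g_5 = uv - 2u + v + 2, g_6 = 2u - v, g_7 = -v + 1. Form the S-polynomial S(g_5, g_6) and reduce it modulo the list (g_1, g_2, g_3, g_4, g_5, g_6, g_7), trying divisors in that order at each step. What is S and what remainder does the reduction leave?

lcm(LM(g_5), LM(g_6)) = uv.
S = (lcm/LT(g_5))·g_5 − (lcm/LT(g_6))·g_6 = -2v² - 2u + v + 2.
Reduce S modulo (g_1, g_2, g_3, g_4, g_5, g_6, g_7) in that order:
  leading term v²: subtract (2)·g_4 from -2v² - 2u + v + 2 → -u - 2
  leading term u: subtract (2)·g_6 from -u - 2 → 2v - 2
  leading term v: subtract (-2)·g_7 from 2v - 2 → 0
The remainder is 0, so this S-polynomial contributes no new basis element.

S(g_5, g_6) = -2v² - 2u + v + 2; remainder on division = 0.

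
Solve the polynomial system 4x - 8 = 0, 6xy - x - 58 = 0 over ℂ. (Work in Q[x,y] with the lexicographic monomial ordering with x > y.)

Compute a lex Gröbner basis by Buchberger's algorithm.
f_1 = 4x - 8, LT = x.
f_2 = 6xy - x - 58, LT = xy.

S(f_1,f_2): lcm = xy. S = 1/6x - 2y + 29/3.
  leading term x: subtract (1/24)·f_1 from 1/6x - 2y + 29/3 → -2y + 10
  leading term y: no divisor's leading term divides it; move -2y to the remainder.
  leading term 1: no divisor's leading term divides it; move 10 to the remainder.
  remainder -2y + 10 ≠ 0; add h_3 = -2y + 10 to the basis.

The other S-polynomials (S(f_1,h_3), S(f_2,h_3)) all reduce to 0 modulo the current basis, so we have a Gröbner basis.
Inter-reduce: drop elements whose leading term is divisible by another's, tail-reduce, and make monic.
Reduced Gröbner basis: {x - 2, y - 5}.

Elimination: the polynomial y - 5 lies in the elimination ideal for y, so y ∈ {5}. For each such y, the remaining basis elements (now univariate) give the rest of the solution.
  y = 5: the earlier basis element becomes x - 2 = 0, giving x = 2 — point (2, 5).
Substituting each solution back into the original system confirms all equations vanish.

{(2, 5)}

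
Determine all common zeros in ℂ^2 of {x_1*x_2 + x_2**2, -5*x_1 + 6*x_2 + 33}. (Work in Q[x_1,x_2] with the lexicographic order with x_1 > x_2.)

{(3, -3), (33/5, 0)}

Compute a lex Gröbner basis by Buchberger's algorithm.
f_1 = x_1*x_2 + x_2**2, LT = x_1*x_2.
f_2 = -5*x_1 + 6*x_2 + 33, LT = x_1.

S(f_1,f_2): lcm = x_1*x_2. S = 11/5*x_2**2 + 33/5*x_2.
  leading term x_2**2: no divisor's leading term divides it; move 11/5*x_2**2 to the remainder.
  leading term x_2: no divisor's leading term divides it; move 33/5*x_2 to the remainder.
  remainder 11/5*x_2**2 + 33/5*x_2 ≠ 0; add h_3 = 11/5*x_2**2 + 33/5*x_2 to the basis.

The other S-polynomials (S(f_1,h_3), S(f_2,h_3)) all reduce to 0 modulo the current basis, so we have a Gröbner basis.
Inter-reduce: drop elements whose leading term is divisible by another's, tail-reduce, and make monic.
Reduced Gröbner basis: {x_1 - 6/5*x_2 - 33/5, x_2**2 + 3*x_2}.

Since the basis is lex-ordered, x_2**2 + 3*x_2 is univariate in x_2. Its roots are {-3, 0}. Back-substituting each root into the other basis elements fixes the other coordinates.
  x_2 = -3: the earlier basis element becomes x_1 - 3 = 0, giving x_1 = 3 — point (3, -3).
  x_2 = 0: the earlier basis element becomes x_1 - 33/5 = 0, giving x_1 = 33/5 — point (33/5, 0).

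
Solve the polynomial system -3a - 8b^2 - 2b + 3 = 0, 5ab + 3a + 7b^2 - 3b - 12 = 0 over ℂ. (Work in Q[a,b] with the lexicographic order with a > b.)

Compute a lex Gröbner basis by Buchberger's algorithm.
f_1 = -3a - 8b^2 - 2b + 3, LT = a.
f_2 = 5ab + 3a + 7b^2 - 3b - 12, LT = ab.

S(f_1,f_2): lcm = ab. S = -3/5a + 8/3b^3 - 11/15b^2 - 2/5b + 12/5.
  leading term a: subtract (1/5)·f_1 from -3/5a + 8/3b^3 - 11/15b^2 - 2/5b + 12/5 → 8/3b^3 + 13/15b^2 + 9/5
  leading term b^3: no divisor's leading term divides it; move 8/3b^3 to the remainder.
  leading term b^2: no divisor's leading term divides it; move 13/15b^2 to the remainder.
  leading term 1: no divisor's leading term divides it; move 9/5 to the remainder.
  remainder 8/3b^3 + 13/15b^2 + 9/5 ≠ 0; add h_3 = 8/3b^3 + 13/15b^2 + 9/5 to the basis.

The other S-polynomials (S(f_1,h_3), S(f_2,h_3)) all reduce to 0 modulo the current basis, so we have a Gröbner basis.
Inter-reduce: drop elements whose leading term is divisible by another's, tail-reduce, and make monic.
Reduced Gröbner basis: {a + 8/3b^2 + 2/3b - 1, b^3 + 13/40b^2 + 27/40}.

The lex basis is triangular: the last element involves only b. Solving b^3 + 13/40b^2 + 27/40 = 0 gives b ∈ {-1, 27/80 - 3*sqrt(399)*I/80, 27/80 + 3*sqrt(399)*I/80}; substituting each value into the earlier elements determines the remaining variables.
  b = -1: the earlier basis element becomes a + 1 = 0, giving a = -1 — point (-1, -1).
  b = 27/80 - 3*sqrt(399)*I/80: the earlier basis element becomes a - 787/400 - 37*sqrt(399)*I/400 = 0, giving a = 787/400 + 37*sqrt(399)*I/400 — point (787/400 + 37*sqrt(399)*I/400, 27/80 - 3*sqrt(399)*I/80).
  b = 27/80 + 3*sqrt(399)*I/80: the earlier basis element becomes a - 787/400 + 37*sqrt(399)*I/400 = 0, giving a = 787/400 - 37*sqrt(399)*I/400 — point (787/400 - 37*sqrt(399)*I/400, 27/80 + 3*sqrt(399)*I/80).
Each listed point satisfies every original equation (direct substitution).

{(-1, -1), (787/400 + 37*sqrt(399)*I/400, 27/80 - 3*sqrt(399)*I/80), (787/400 - 37*sqrt(399)*I/400, 27/80 + 3*sqrt(399)*I/80)}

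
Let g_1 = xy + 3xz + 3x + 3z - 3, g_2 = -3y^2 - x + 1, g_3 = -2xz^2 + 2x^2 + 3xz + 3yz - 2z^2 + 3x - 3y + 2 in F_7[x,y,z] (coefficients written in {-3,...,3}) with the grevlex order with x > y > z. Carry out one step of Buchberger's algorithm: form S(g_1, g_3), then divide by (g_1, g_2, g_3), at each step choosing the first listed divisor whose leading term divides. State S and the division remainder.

S(g_1, g_3) = 3xz^3 + x^2y - 2xyz - 2y^2z + 3xz^2 - yz^2 + 3z^3 - 2xy + 2y^2 - 3z^2 + y; remainder on division = 0.

lcm(LM(g_1), LM(g_3)) = xyz^2.
S = (lcm/LT(g_1))·g_1 − (lcm/LT(g_3))·g_3 = 3xz^3 + x^2y - 2xyz - 2y^2z + 3xz^2 - yz^2 + 3z^3 - 2xy + 2y^2 - 3z^2 + y.
Reduce S modulo (g_1, g_2, g_3) in that order:
  leading term xz^3: subtract (2z)·g_3 from 3xz^3 + x^2y - 2xyz - 2y^2z + 3xz^2 - yz^2 + 3z^3 - 2xy + 2y^2 - 3z^2 + y → x^2y + 3x^2z - 2xyz - 2y^2z - 3xz^2 - 2xy + 2y^2 + xz - yz - 3z^2 + y + 3z
  leading term x^2y: subtract (x)·g_1 from x^2y + 3x^2z - 2xyz - 2y^2z - 3xz^2 - 2xy + 2y^2 + xz - yz - 3z^2 + y + 3z → -2xyz - 2y^2z - 3xz^2 - 3x^2 - 2xy + 2y^2 - 2xz - yz - 3z^2 + 3x + y + 3z
  leading term xyz: subtract (-2z)·g_1 from -2xyz - 2y^2z - 3xz^2 - 3x^2 - 2xy + 2y^2 - 2xz - yz - 3z^2 + 3x + y + 3z → -2y^2z + 3xz^2 - 3x^2 - 2xy + 2y^2 - 3xz - yz + 3z^2 + 3x + y - 3z
  leading term y^2z: subtract (3z)·g_2 from -2y^2z + 3xz^2 - 3x^2 - 2xy + 2y^2 - 3xz - yz + 3z^2 + 3x + y - 3z → 3xz^2 - 3x^2 - 2xy + 2y^2 - yz + 3z^2 + 3x + y + z
  leading term xz^2: subtract (2)·g_3 from 3xz^2 - 3x^2 - 2xy + 2y^2 - yz + 3z^2 + 3x + y + z → -2xy + 2y^2 + xz - 3x + z + 3
  leading term xy: subtract (-2)·g_1 from -2xy + 2y^2 + xz - 3x + z + 3 → 2y^2 + 3x - 3
  leading term y^2: subtract (-3)·g_2 from 2y^2 + 3x - 3 → 0
The remainder is 0, so this S-polynomial contributes no new basis element.
An S-polynomial is built so that the two leading terms cancel; whether anything survives reduction is exactly the Gröbner-basis criterion.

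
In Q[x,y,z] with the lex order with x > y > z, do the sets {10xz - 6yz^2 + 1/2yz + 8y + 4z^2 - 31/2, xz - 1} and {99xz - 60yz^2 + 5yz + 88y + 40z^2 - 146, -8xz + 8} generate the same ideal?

No, the ideals differ.

Since reduced Gröbner bases are canonical representatives of ideals under a given ordering, it suffices to compute and compare them.
Buchberger on the first generating set:
f_1 = 10xz - 6yz^2 + 1/2yz + 8y + 4z^2 - 31/2, LT = xz.
f_2 = xz - 1, LT = xz.

S(f_1,f_2): lcm = xz. S = -3/5yz^2 + 1/20yz + 4/5y + 2/5z^2 - 11/20.
  reduce S modulo (f_1, f_2):
  remainder -3/5yz^2 + 1/20yz + 4/5y + 2/5z^2 - 11/20 ≠ 0; add g_3 = -3/5yz^2 + 1/20yz + 4/5y + 2/5z^2 - 11/20 to the basis.

S(f_1,g_3): lcm = xyz^2. S = 1/12xyz + 4/3xy + 2/3xz^2 - 11/12x - 3/5y^2z^3 + 1/20y^2z^2 + 4/5y^2z + 2/5yz^3 - 31/20yz.
  reduce S modulo (f_1, f_2, g_3):
  remainder 4/3xy - 11/12x - yz + 1/12y + 2/3z ≠ 0; add g_4 = 4/3xy - 11/12x - yz + 1/12y + 2/3z to the basis.

The other S-polynomials (S(f_2,g_3), S(f_1,g_4), S(f_2,g_4), S(g_3,g_4)) all reduce to 0 modulo the current basis, so we have a Gröbner basis.
Inter-reduce: drop elements whose leading term is divisible by another's, tail-reduce, and make monic.
Reduced Gröbner basis: {xy - 11/16x - 3/4yz + 1/16y + 1/2z, xz - 1, yz^2 - 1/12yz - 4/3y - 2/3z^2 + 11/12}.

Buchberger on the second generating set:
h_1 = 99xz - 60yz^2 + 5yz + 88y + 40z^2 - 146, LT = xz.
h_2 = -8xz + 8, LT = xz.

S(h_1,h_2): lcm = xz. S = -20/33yz^2 + 5/99yz + 8/9y + 40/99z^2 - 47/99.
  reduce S modulo (h_1, h_2):
  remainder -20/33yz^2 + 5/99yz + 8/9y + 40/99z^2 - 47/99 ≠ 0; add k_3 = -20/33yz^2 + 5/99yz + 8/9y + 40/99z^2 - 47/99 to the basis.

S(h_1,k_3): lcm = xyz^2. S = 1/12xyz + 22/15xy + 2/3xz^2 - 47/60x - 20/33y^2z^3 + 5/99y^2z^2 + 8/9y^2z + 40/99yz^3 - 146/99yz.
  reduce S modulo (h_1, h_2, k_3):
  remainder 22/15xy - 47/60x - yz + 1/12y + 2/3z ≠ 0; add k_4 = 22/15xy - 47/60x - yz + 1/12y + 2/3z to the basis.

The other S-polynomials (S(h_2,k_3), S(h_1,k_4), S(h_2,k_4), S(k_3,k_4)) all reduce to 0 modulo the current basis, so we have a Gröbner basis.
Inter-reduce: drop elements whose leading term is divisible by another's, tail-reduce, and make monic.
Reduced Gröbner basis: {xy - 47/88x - 15/22yz + 5/88y + 5/11z, xz - 1, yz^2 - 1/12yz - 22/15y - 2/3z^2 + 47/60}.

Since the reduced bases disagree, the two ideals are not the same.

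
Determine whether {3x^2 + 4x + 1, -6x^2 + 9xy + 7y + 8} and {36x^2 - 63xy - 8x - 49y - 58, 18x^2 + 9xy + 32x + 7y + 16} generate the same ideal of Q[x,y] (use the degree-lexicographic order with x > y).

Equality of ideals is decidable: compute both reduced Gröbner bases (unique for the ordering) and check whether they agree.
Buchberger on the first generating set:
f_1 = 3x^2 + 4x + 1, LT = x^2.
f_2 = -6x^2 + 9xy + 7y + 8, LT = x^2.

S(f_1,f_2): lcm = x^2. S = 3/2xy + 4/3x + 7/6y + 5/3.
  reduce S modulo (f_1, f_2):
  remainder 3/2xy + 4/3x + 7/6y + 5/3 ≠ 0; add g_3 = 3/2xy + 4/3x + 7/6y + 5/3 to the basis.

S(f_1,g_3): lcm = x^2y. S = -8/9x^2 + 5/9xy - 10/9x + 1/3y.
  reduce S modulo (f_1, f_2, g_3):
  remainder -34/81x - 8/81y - 26/81 ≠ 0; add g_4 = -34/81x - 8/81y - 26/81 to the basis.

S(g_3,g_4): lcm = xy. S = -4/17y^2 + 8/9x + 2/153y + 10/9.
  reduce S modulo (f_1, f_2, g_3, g_4):
  remainder -4/17y^2 - 10/51y + 22/51 ≠ 0; add g_5 = -4/17y^2 - 10/51y + 22/51 to the basis.

The other S-polynomials (S(f_2,g_3), S(f_1,g_4), S(f_2,g_4), S(f_1,g_5), S(f_2,g_5), S(g_3,g_5), S(g_4,g_5)) all reduce to 0 modulo the current basis, so we have a Gröbner basis.
Inter-reduce: drop elements whose leading term is divisible by another's, tail-reduce, and make monic.
Reduced Gröbner basis: {y^2 + 5/6y - 11/6, x + 4/17y + 13/17}.

Buchberger on the second generating set:
h_1 = 36x^2 - 63xy - 8x - 49y - 58, LT = x^2.
h_2 = 18x^2 + 9xy + 32x + 7y + 16, LT = x^2.

S(h_1,h_2): lcm = x^2. S = -9/4xy - 2x - 7/4y - 5/2.
  reduce S modulo (h_1, h_2):
  remainder -9/4xy - 2x - 7/4y - 5/2 ≠ 0; add k_3 = -9/4xy - 2x - 7/4y - 5/2 to the basis.

S(h_1,k_3): lcm = x^2y. S = -7/4xy^2 - 8/9x^2 - xy - 49/36y^2 - 10/9x - 29/18y.
  reduce S modulo (h_1, h_2, k_3):
  remainder -34/81x - 8/81y - 26/81 ≠ 0; add k_4 = -34/81x - 8/81y - 26/81 to the basis.

S(k_3,k_4): lcm = xy. S = -4/17y^2 + 8/9x + 2/153y + 10/9.
  reduce S modulo (h_1, h_2, k_3, k_4):
  remainder -4/17y^2 - 10/51y + 22/51 ≠ 0; add k_5 = -4/17y^2 - 10/51y + 22/51 to the basis.

The other S-polynomials (S(h_2,k_3), S(h_1,k_4), S(h_2,k_4), S(h_1,k_5), S(h_2,k_5), S(k_3,k_5), S(k_4,k_5)) all reduce to 0 modulo the current basis, so we have a Gröbner basis.
Inter-reduce: drop elements whose leading term is divisible by another's, tail-reduce, and make monic.
Reduced Gröbner basis: {y^2 + 5/6y - 11/6, x + 4/17y + 13/17}.

The two bases agree; hence the ideals are identical.
The choice of monomial ordering does not affect the verdict — as long as both bases are computed under the same ordering, their equality decides ideal equality.

Yes, the ideals are equal.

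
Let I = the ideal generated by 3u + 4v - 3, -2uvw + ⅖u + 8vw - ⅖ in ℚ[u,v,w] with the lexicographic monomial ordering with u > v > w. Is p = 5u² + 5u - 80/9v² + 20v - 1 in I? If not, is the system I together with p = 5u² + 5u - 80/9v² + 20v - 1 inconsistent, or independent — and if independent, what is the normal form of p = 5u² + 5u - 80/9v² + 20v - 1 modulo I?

First compute the reduced Gröbner basis of I by Buchberger's algorithm.
f_1 = 3u + 4v - 3, LT = u.
f_2 = -2uvw + ⅖u + 8vw - ⅖, LT = uvw.

S(f_1,f_2): lcm = uvw. S = ⅕u + 4/3v²w + 3vw - ⅕.
  leading term u: subtract (1/15)·f_1 from ⅕u + 4/3v²w + 3vw - ⅕ → 4/3v²w + 3vw - 4/15v
  leading term v²w: no divisor's leading term divides it; move 4/3v²w to the remainder.
  leading term vw: no divisor's leading term divides it; move 3vw to the remainder.
  leading term v: no divisor's leading term divides it; move -4/15v to the remainder.
  remainder 4/3v²w + 3vw - 4/15v ≠ 0; add h_3 = 4/3v²w + 3vw - 4/15v to the basis.

The other S-polynomials (S(f_1,h_3), S(f_2,h_3)) all reduce to 0 modulo the current basis, so we have a Gröbner basis.
Inter-reduce: drop elements whose leading term is divisible by another's, tail-reduce, and make monic.
Reduced Gröbner basis: {u + 4/3v - 1, v²w + 9/4vw - ⅕v}.
Label its elements g_1 = u + 4/3v - 1, g_2 = v²w + 9/4vw - ⅕v.

Reduce p = 5u² + 5u - 80/9v² + 20v - 1 modulo G:
  leading term u²: subtract (5u)·g_1 from 5u² + 5u - 80/9v² + 20v - 1 → -20/3uv + 10u - 80/9v² + 20v - 1
  leading term uv: subtract (-20/3v)·g_1 from -20/3uv + 10u - 80/9v² + 20v - 1 → 10u + 40/3v - 1
  leading term u: subtract (10)·g_1 from 10u + 40/3v - 1 → 9
  leading term 1: no divisor's leading term divides it; move 9 to the remainder.
  normal form = 9.
The normal form is nonzero, so p ∉ I. Since p minus its normal form lies in I, I + (p) = I + (r) where r = 9; decide whether this ideal is the whole ring.
Here r = 9 is a nonzero constant, hence a unit: 1 ∈ I + (p), the Gröbner basis of I + (p) is {1}, and the enlarged system has no common solution — adjoining p is inconsistent.

Adjoining 5u² + 5u - 80/9v² + 20v - 1 makes the ideal the whole ring: the system is inconsistent.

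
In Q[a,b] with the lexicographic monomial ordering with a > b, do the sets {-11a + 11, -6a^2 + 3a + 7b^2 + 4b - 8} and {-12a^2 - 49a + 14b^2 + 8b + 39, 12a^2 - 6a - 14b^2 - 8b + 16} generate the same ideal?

Yes, the ideals are equal.

For a fixed monomial order, each ideal has a unique reduced Gröbner basis; comparing bases decides equality.
Buchberger on the first generating set:
f_1 = -11a + 11, LT = a.
f_2 = -6a^2 + 3a + 7b^2 + 4b - 8, LT = a^2.

S(f_1,f_2): lcm = a^2. S = -1/2a + 7/6b^2 + 2/3b - 4/3.
  leading term a: subtract (1/22)·f_1 from -1/2a + 7/6b^2 + 2/3b - 4/3 → 7/6b^2 + 2/3b - 11/6
  leading term b^2: no divisor's leading term divides it; move 7/6b^2 to the remainder.
  leading term b: no divisor's leading term divides it; move 2/3b to the remainder.
  leading term 1: no divisor's leading term divides it; move -11/6 to the remainder.
  remainder 7/6b^2 + 2/3b - 11/6 ≠ 0; add g_3 = 7/6b^2 + 2/3b - 11/6 to the basis.

The other S-polynomials (S(f_1,g_3), S(f_2,g_3)) all reduce to 0 modulo the current basis, so we have a Gröbner basis.
Inter-reduce: drop elements whose leading term is divisible by another's, tail-reduce, and make monic.
Reduced Gröbner basis: {a - 1, b^2 + 4/7b - 11/7}.

Buchberger on the second generating set:
h_1 = -12a^2 - 49a + 14b^2 + 8b + 39, LT = a^2.
h_2 = 12a^2 - 6a - 14b^2 - 8b + 16, LT = a^2.

S(h_1,h_2): lcm = a^2. S = 55/12a - 55/12.
  leading term a: no divisor's leading term divides it; move 55/12a to the remainder.
  leading term 1: no divisor's leading term divides it; move -55/12 to the remainder.
  remainder 55/12a - 55/12 ≠ 0; add k_3 = 55/12a - 55/12 to the basis.

S(h_1,k_3): lcm = a^2. S = 61/12a - 7/6b^2 - 2/3b - 13/4.
  leading term a: subtract (61/55)·k_3 from 61/12a - 7/6b^2 - 2/3b - 13/4 → -7/6b^2 - 2/3b + 11/6
  leading term b^2: no divisor's leading term divides it; move -7/6b^2 to the remainder.
  leading term b: no divisor's leading term divides it; move -2/3b to the remainder.
  leading term 1: no divisor's leading term divides it; move 11/6 to the remainder.
  remainder -7/6b^2 - 2/3b + 11/6 ≠ 0; add k_4 = -7/6b^2 - 2/3b + 11/6 to the basis.

The other S-polynomials (S(h_2,k_3), S(h_1,k_4), S(h_2,k_4), S(k_3,k_4)) all reduce to 0 modulo the current basis, so we have a Gröbner basis.
Inter-reduce: drop elements whose leading term is divisible by another's, tail-reduce, and make monic.
Reduced Gröbner basis: {a - 1, b^2 + 4/7b - 11/7}.

Same reduced basis, so the two generating sets span the same ideal.
The choice of monomial ordering does not affect the verdict — as long as both bases are computed under the same ordering, their equality decides ideal equality.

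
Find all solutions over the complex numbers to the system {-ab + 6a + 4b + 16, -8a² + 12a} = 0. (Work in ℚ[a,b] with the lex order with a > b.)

{(3/2, -10), (0, -4)}

Compute a lex Gröbner basis by Buchberger's algorithm.
f_1 = -ab + 6a + 4b + 16, LT = ab.
f_2 = -8a² + 12a, LT = a².

S(f_1,f_2): lcm = a²b. S = -6a² - 5/2ab - 16a.
  leading term a²: subtract (¾)·f_2 from -6a² - 5/2ab - 16a → -5/2ab - 25a
  leading term ab: subtract (5/2)·f_1 from -5/2ab - 25a → -40a - 10b - 40
  leading term a: no divisor's leading term divides it; move -40a to the remainder.
  leading term b: no divisor's leading term divides it; move -10b to the remainder.
  leading term 1: no divisor's leading term divides it; move -40 to the remainder.
  remainder -40a - 10b - 40 ≠ 0; add h_3 = -40a - 10b - 40 to the basis.

S(f_1,h_3): lcm = ab. S = -6a - ¼b² - 5b - 16.
  leading term a: subtract (3/20)·h_3 from -6a - ¼b² - 5b - 16 → -¼b² - 7/2b - 10
  leading term b²: no divisor's leading term divides it; move -¼b² to the remainder.
  leading term b: no divisor's leading term divides it; move -7/2b to the remainder.
  leading term 1: no divisor's leading term divides it; move -10 to the remainder.
  remainder -¼b² - 7/2b - 10 ≠ 0; add h_4 = -¼b² - 7/2b - 10 to the basis.

The other S-polynomials (S(f_2,h_3), S(f_1,h_4), S(f_2,h_4), S(h_3,h_4)) all reduce to 0 modulo the current basis, so we have a Gröbner basis.
Inter-reduce: drop elements whose leading term is divisible by another's, tail-reduce, and make monic.
Reduced Gröbner basis: {a + ¼b + 1, b² + 14b + 40}.

From the last basis element, b² + 14b + 40 = 0, so b takes values in {-10, -4}. Each choice, substituted upward through the basis, yields the corresponding point(s) of the solution set.
  b = -10: the earlier basis element becomes a - 3/2 = 0, giving a = 3/2 — point (3/2, -10).
  b = -4: the earlier basis element becomes a = 0, giving a = 0 — point (0, -4).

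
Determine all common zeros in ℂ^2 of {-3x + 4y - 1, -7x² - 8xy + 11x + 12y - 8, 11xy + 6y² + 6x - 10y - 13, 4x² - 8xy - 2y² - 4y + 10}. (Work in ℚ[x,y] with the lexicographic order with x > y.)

{(1, 1)}

Compute a lex Gröbner basis by Buchberger's algorithm.
f_1 = -3x + 4y - 1, LT = x.
f_2 = -7x² - 8xy + 11x + 12y - 8, LT = x².
f_3 = 11xy + 6x + 6y² - 10y - 13, LT = xy.
f_4 = 4x² - 8xy - 2y² - 4y + 10, LT = x².

S(f_1,f_2): lcm = x². S = -52/21xy + 40/21x + 12/7y - 8/7.
  leading term xy: subtract (52/63y)·f_1 from -52/21xy + 40/21x + 12/7y - 8/7 → 40/21x - 208/63y² + 160/63y - 8/7
  leading term x: subtract (-40/63)·f_1 from 40/21x - 208/63y² + 160/63y - 8/7 → -208/63y² + 320/63y - 16/9
  leading term y²: no divisor's leading term divides it; move -208/63y² to the remainder.
  leading term y: no divisor's leading term divides it; move 320/63y to the remainder.
  leading term 1: no divisor's leading term divides it; move -16/9 to the remainder.
  remainder -208/63y² + 320/63y - 16/9 ≠ 0; add h_5 = -208/63y² + 320/63y - 16/9 to the basis.

S(f_1,f_3): lcm = xy. S = -6/11x - 62/33y² + 41/33y + 13/11.
  leading term x: subtract (2/11)·f_1 from -6/11x - 62/33y² + 41/33y + 13/11 → -62/33y² + 17/33y + 15/11
  leading term y²: subtract (651/1144)·h_5 from -62/33y² + 17/33y + 15/11 → -1019/429y + 1019/429
  leading term y: no divisor's leading term divides it; move -1019/429y to the remainder.
  leading term 1: no divisor's leading term divides it; move 1019/429 to the remainder.
  remainder -1019/429y + 1019/429 ≠ 0; add h_6 = -1019/429y + 1019/429 to the basis.

The other S-polynomials (S(f_1,f_4), S(f_2,f_3), S(f_2,f_4), S(f_3,f_4), S(f_1,h_5), S(f_2,h_5), S(f_3,h_5), S(f_4,h_5), S(f_1,h_6), S(f_2,h_6), S(f_3,h_6), S(f_4,h_6), S(h_5,h_6)) all reduce to 0 modulo the current basis, so we have a Gröbner basis.
Inter-reduce: drop elements whose leading term is divisible by another's, tail-reduce, and make monic.
Reduced Gröbner basis: {x - 1, y - 1}.

The lex basis is triangular: the last element involves only y. Solving y - 1 = 0 gives y ∈ {1}; substituting each value into the earlier elements determines the remaining variables.
  y = 1: the earlier basis element becomes x - 1 = 0, giving x = 1 — point (1, 1).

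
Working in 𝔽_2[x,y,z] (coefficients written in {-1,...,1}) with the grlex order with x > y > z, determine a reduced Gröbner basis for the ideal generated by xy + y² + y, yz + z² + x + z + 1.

G = {xz² + z³ + x² + y² + z² + x + z, xy + y² + y, yz + z² + x + z + 1}

f_1 = xy + y² + y, LT = xy.
f_2 = yz + z² + x + z + 1, LT = yz.

S(f_1,f_2): lcm = xyz. S = xz² + y²z + x² + xz + yz + x.
  reduce S modulo (f_1, f_2):
  remainder xz² + z³ + x² + y² + z² + x + z ≠ 0; add g_3 = xz² + z³ + x² + y² + z² + x + z to the basis.

The other S-polynomials (S(f_1,g_3), S(f_2,g_3)) all reduce to 0 modulo the current basis, so we have a Gröbner basis.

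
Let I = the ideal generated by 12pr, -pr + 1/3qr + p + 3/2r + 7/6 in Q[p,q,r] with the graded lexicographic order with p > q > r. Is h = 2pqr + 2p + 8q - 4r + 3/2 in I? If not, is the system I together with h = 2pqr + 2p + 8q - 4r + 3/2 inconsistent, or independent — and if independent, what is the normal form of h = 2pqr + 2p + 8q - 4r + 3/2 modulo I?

2pqr + 2p + 8q - 4r + 3/2 is independent of I; its normal form modulo I is 2p + 8q - 4r + 3/2.

First compute the reduced Gröbner basis of I by Buchberger's algorithm.
f_1 = 12pr, LT = pr.
f_2 = -pr + 1/3qr + p + 3/2r + 7/6, LT = pr.

S(f_1,f_2): lcm = pr. S = 1/3qr + p + 3/2r + 7/6.
  reduce S modulo (f_1, f_2):
  remainder 1/3qr + p + 3/2r + 7/6 ≠ 0; add k_3 = 1/3qr + p + 3/2r + 7/6 to the basis.

S(f_1,k_3): lcm = pqr. S = -3p^2 - 9/2pr - 7/2p.
  reduce S modulo (f_1, f_2, k_3):
  remainder -3p^2 - 7/2p ≠ 0; add k_4 = -3p^2 - 7/2p to the basis.

The other S-polynomials (S(f_2,k_3), S(f_1,k_4), S(f_2,k_4), S(k_3,k_4)) all reduce to 0 modulo the current basis, so we have a Gröbner basis.
Inter-reduce: drop elements whose leading term is divisible by another's, tail-reduce, and make monic.
Reduced Gröbner basis: {p^2 + 7/6p, pr, qr + 3p + 9/2r + 7/2}.
Label its elements g_1 = p^2 + 7/6p, g_2 = pr, g_3 = qr + 3p + 9/2r + 7/2.

Reduce h = 2pqr + 2p + 8q - 4r + 3/2 modulo G:
  leading term pqr: subtract (2q)·g_2 from 2pqr + 2p + 8q - 4r + 3/2 → 2p + 8q - 4r + 3/2
  leading term p: no divisor's leading term divides it; move 2p to the remainder.
  leading term q: no divisor's leading term divides it; move 8q to the remainder.
  leading term r: no divisor's leading term divides it; move -4r to the remainder.
  leading term 1: no divisor's leading term divides it; move 3/2 to the remainder.
  normal form = 2p + 8q - 4r + 3/2.
The normal form is nonzero, so h ∉ I. Since h minus its normal form lies in I, I + (h) = I + (n) where n = 2p + 8q - 4r + 3/2; decide whether this ideal is the whole ring.
Run Buchberger on G together with n (pairs among the g_i already reduce to 0 since G is a Gröbner basis):
g_1 = p^2 + 7/6p, LT = p^2.
g_2 = pr, LT = pr.
g_3 = qr + 3p + 9/2r + 7/2, LT = qr.
n = 2p + 8q - 4r + 3/2, LT = p.

S(g_1,n): lcm = p^2. S = -4pq + 2pr + 5/12p.
  reduce S modulo (g_1, g_2, g_3, n):
  remainder 16q^2 - 284/3q + 509/6r + 155/16 ≠ 0; add m_5 = 16q^2 - 284/3q + 509/6r + 155/16 to the basis.

S(g_2,n): lcm = pr. S = -4qr + 2r^2 - 3/4r.
  reduce S modulo (g_1, g_2, g_3, n, m_5):
  remainder 2r^2 - 48q + 165/4r + 5 ≠ 0; add m_6 = 2r^2 - 48q + 165/4r + 5 to the basis.

The other S-polynomials (S(g_1,g_2), S(g_1,g_3), S(g_2,g_3), S(g_3,n), S(g_1,m_5), S(g_2,m_5), S(g_3,m_5), S(n,m_5), S(g_1,m_6), S(g_2,m_6), S(g_3,m_6), S(n,m_6), S(m_5,m_6)) all reduce to 0 modulo the current basis, so we have a Gröbner basis.
Inter-reduce: drop elements whose leading term is divisible by another's, tail-reduce, and make monic.
Reduced Gröbner basis: {q^2 - 71/12q + 509/96r + 155/256, qr - 12q + 21/2r + 5/4, r^2 - 24q + 165/8r + 5/2, p + 4q - 2r + 3/4}.
The reduced Gröbner basis of I + (h) is {q^2 - 71/12q + 509/96r + 155/256, qr - 12q + 21/2r + 5/4, r^2 - 24q + 165/8r + 5/2, p + 4q - 2r + 3/4} ≠ {1}, a proper ideal, so the enlarged system stays consistent: h is independent of I, with normal form 2p + 8q - 4r + 3/2.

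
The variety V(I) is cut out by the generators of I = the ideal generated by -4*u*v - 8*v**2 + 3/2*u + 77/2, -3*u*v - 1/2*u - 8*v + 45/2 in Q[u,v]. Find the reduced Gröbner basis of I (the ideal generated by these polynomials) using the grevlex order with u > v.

This is the nonlinear analogue of row-reducing a linear system.

f_1 = -4*u*v - 8*v**2 + 3/2*u + 77/2, LT = u*v.
f_2 = -3*u*v - 1/2*u - 8*v + 45/2, LT = u*v.

S(f_1,f_2): lcm = u*v. S = 2*v**2 - 13/24*u - 8/3*v - 17/8.
  leading term v**2: no divisor's leading term divides it; move 2*v**2 to the remainder.
  leading term u: no divisor's leading term divides it; move -13/24*u to the remainder.
  leading term v: no divisor's leading term divides it; move -8/3*v to the remainder.
  leading term 1: no divisor's leading term divides it; move -17/8 to the remainder.
  remainder 2*v**2 - 13/24*u - 8/3*v - 17/8 ≠ 0; add g_3 = 2*v**2 - 13/24*u - 8/3*v - 17/8 to the basis.

S(f_1,g_3): lcm = u*v**2. S = 2*v**3 + 13/48*u**2 + 23/24*u*v + 17/16*u - 77/8*v.
  leading term v**3: subtract (v)·g_3 from 2*v**3 + 13/48*u**2 + 23/24*u*v + 17/16*u - 77/8*v → 13/48*u**2 + 3/2*u*v + 8/3*v**2 + 17/16*u - 15/2*v
  leading term u**2: no divisor's leading term divides it; move 13/48*u**2 to the remainder.
  leading term u*v: subtract (-3/8)·f_1 from 3/2*u*v + 8/3*v**2 + 17/16*u - 15/2*v → -1/3*v**2 + 13/8*u - 15/2*v + 231/16
  leading term v**2: subtract (-1/6)·g_3 from -1/3*v**2 + 13/8*u - 15/2*v + 231/16 → 221/144*u - 143/18*v + 169/12
  leading term u: no divisor's leading term divides it; move 221/144*u to the remainder.
  leading term v: no divisor's leading term divides it; move -143/18*v to the remainder.
  leading term 1: no divisor's leading term divides it; move 169/12 to the remainder.
  remainder 13/48*u**2 + 221/144*u - 143/18*v + 169/12 ≠ 0; add g_4 = 13/48*u**2 + 221/144*u - 143/18*v + 169/12 to the basis.

The other S-polynomials (S(f_2,g_3), S(f_1,g_4), S(f_2,g_4), S(g_3,g_4)) all reduce to 0 modulo the current basis, so we have a Gröbner basis.
Inter-reduce: drop elements whose leading term is divisible by another's, tail-reduce, and make monic.

G = {u**2 + 17/3*u - 88/3*v + 52, u*v + 1/6*u + 8/3*v - 15/2, v**2 - 13/48*u - 4/3*v - 17/16}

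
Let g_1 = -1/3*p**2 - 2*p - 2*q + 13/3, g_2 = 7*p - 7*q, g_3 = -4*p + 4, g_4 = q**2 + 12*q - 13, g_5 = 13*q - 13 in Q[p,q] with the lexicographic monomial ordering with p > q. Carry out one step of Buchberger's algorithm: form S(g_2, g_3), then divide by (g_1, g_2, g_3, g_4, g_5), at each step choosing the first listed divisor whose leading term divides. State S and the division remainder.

S(g_2, g_3) = -q + 1; remainder on division = 0.

lcm(LM(g_2), LM(g_3)) = p.
S = (lcm/LT(g_2))·g_2 − (lcm/LT(g_3))·g_3 = -q + 1.
Reduce S modulo (g_1, g_2, g_3, g_4, g_5) in that order:
  leading term q: subtract (-1/13)·g_5 from -q + 1 → 0
The remainder is 0, so this S-polynomial contributes no new basis element.
This is the inner loop of Buchberger's algorithm — each nonzero remainder becomes a new basis element.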